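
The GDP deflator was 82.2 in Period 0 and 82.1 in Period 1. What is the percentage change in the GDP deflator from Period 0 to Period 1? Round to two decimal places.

-0.12%

Change = (82.1 − 82.2) / 82.2 × 100
       = -0.1 / 82.2 × 100 = -0.1217%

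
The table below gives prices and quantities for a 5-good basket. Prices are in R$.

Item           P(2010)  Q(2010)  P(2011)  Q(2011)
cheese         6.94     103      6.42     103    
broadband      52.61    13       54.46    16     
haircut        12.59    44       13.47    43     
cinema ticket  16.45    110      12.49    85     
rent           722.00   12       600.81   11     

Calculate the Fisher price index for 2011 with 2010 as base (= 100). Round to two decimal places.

85.19

Laspeyres component (base-period weights):
ΣP(2011)Q(2010) = 6.42×103 + 54.46×13 + 13.47×44 + 12.49×110 + 600.81×12 = 661.26 + 707.98 + 592.68 + 1373.9 + 7209.72 = 10545.54
ΣP(2010)Q(2010) = 6.94×103 + 52.61×13 + 12.59×44 + 16.45×110 + 722.00×12 = 714.82 + 683.93 + 553.96 + 1809.5 + 8664 = 12426.21
L = 10545.54 / 12426.21 × 100 = 84.8653
Paasche component (current-period weights):
ΣP(2011)Q(2011) = 6.42×103 + 54.46×16 + 13.47×43 + 12.49×85 + 600.81×11 = 661.26 + 871.36 + 579.21 + 1061.65 + 6608.91 = 9782.39
ΣP(2010)Q(2011) = 6.94×103 + 52.61×16 + 12.59×43 + 16.45×85 + 722.00×11 = 714.82 + 841.76 + 541.37 + 1398.25 + 7942 = 11438.2
P = 9782.39 / 11438.2 × 100 = 85.5239
Fisher = √(L × P) = √(84.8653 × 85.5239) = 85.1939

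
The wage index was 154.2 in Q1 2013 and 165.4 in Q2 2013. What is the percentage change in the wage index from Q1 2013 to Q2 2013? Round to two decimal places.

Change = (165.4 − 154.2) / 154.2 × 100
       = 11.2 / 154.2 × 100 = 7.2633%

7.26%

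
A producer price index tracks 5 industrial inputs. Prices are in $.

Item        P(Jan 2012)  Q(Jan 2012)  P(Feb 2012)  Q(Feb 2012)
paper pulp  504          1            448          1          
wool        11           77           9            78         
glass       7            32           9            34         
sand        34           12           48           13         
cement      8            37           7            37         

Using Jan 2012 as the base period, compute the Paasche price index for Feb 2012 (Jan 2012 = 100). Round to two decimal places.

Paasche price index uses current-period quantities as weights.
ΣP(Feb 2012)·Q(Feb 2012) = 448×1 + 9×78 + 9×34 + 48×13 + 7×37 = 448 + 702 + 306 + 624 + 259 = 2339
ΣP(Jan 2012)·Q(Feb 2012) = 504×1 + 11×78 + 7×34 + 34×13 + 8×37 = 504 + 858 + 238 + 442 + 296 = 2338
Index = 2339 / 2338 × 100 = 100.0428

100.04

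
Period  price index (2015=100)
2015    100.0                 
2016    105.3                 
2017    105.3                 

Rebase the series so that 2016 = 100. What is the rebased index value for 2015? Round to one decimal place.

Rebased(2015) = 100.0 / 105.3 × 100 = 94.9668

95.0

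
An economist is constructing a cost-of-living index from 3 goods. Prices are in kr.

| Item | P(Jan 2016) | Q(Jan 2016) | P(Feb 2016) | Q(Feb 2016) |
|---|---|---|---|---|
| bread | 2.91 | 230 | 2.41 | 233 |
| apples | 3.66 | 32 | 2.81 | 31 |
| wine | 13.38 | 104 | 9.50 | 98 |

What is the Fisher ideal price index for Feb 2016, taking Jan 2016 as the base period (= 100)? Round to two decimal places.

Laspeyres component (base-period weights):
ΣP(Feb 2016)Q(Jan 2016) = 2.41×230 + 2.81×32 + 9.50×104 = 554.3 + 89.92 + 988 = 1632.22
ΣP(Jan 2016)Q(Jan 2016) = 2.91×230 + 3.66×32 + 13.38×104 = 669.3 + 117.12 + 1391.52 = 2177.94
L = 1632.22 / 2177.94 × 100 = 74.9433
Paasche component (current-period weights):
ΣP(Feb 2016)Q(Feb 2016) = 2.41×233 + 2.81×31 + 9.50×98 = 561.53 + 87.11 + 931 = 1579.64
ΣP(Jan 2016)Q(Feb 2016) = 2.91×233 + 3.66×31 + 13.38×98 = 678.03 + 113.46 + 1311.24 = 2102.73
P = 1579.64 / 2102.73 × 100 = 75.1233
Fisher = √(L × P) = √(74.9433 × 75.1233) = 75.0332

75.03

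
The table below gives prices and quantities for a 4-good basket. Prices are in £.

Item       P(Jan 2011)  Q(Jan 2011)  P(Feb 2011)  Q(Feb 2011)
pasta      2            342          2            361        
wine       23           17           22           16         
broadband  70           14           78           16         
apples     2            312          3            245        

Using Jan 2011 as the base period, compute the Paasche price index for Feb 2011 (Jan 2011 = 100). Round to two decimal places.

Paasche price index uses current-period quantities as weights.
ΣP(Feb 2011)·Q(Feb 2011) = 2×361 + 22×16 + 78×16 + 3×245 = 722 + 352 + 1248 + 735 = 3057
ΣP(Jan 2011)·Q(Feb 2011) = 2×361 + 23×16 + 70×16 + 2×245 = 722 + 368 + 1120 + 490 = 2700
Index = 3057 / 2700 × 100 = 113.2222

113.22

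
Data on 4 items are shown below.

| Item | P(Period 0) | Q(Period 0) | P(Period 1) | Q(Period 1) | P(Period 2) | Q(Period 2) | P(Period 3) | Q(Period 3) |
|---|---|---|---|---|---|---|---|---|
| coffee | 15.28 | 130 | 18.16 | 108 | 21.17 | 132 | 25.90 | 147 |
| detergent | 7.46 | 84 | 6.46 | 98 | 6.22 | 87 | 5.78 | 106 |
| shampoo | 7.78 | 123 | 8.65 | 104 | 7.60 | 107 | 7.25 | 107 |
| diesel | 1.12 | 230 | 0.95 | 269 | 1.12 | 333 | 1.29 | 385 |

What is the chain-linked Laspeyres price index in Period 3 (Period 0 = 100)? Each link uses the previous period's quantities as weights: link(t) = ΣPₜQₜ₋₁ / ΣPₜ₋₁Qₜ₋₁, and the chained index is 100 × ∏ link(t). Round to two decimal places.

131.87

Link Period 0→Period 1:
ΣP(Period 1)Q(Period 0) = 18.16×130 + 6.46×84 + 8.65×123 + 0.95×230 = 2360.8 + 542.64 + 1063.95 + 218.5 = 4185.89
ΣP(Period 0)Q(Period 0) = 15.28×130 + 7.46×84 + 7.78×123 + 1.12×230 = 1986.4 + 626.64 + 956.94 + 257.6 = 3827.58
link = 4185.89/3827.58 = 1.093613
Link Period 1→Period 2:
ΣP(Period 2)Q(Period 1) = 21.17×108 + 6.22×98 + 7.60×104 + 1.12×269 = 2286.36 + 609.56 + 790.4 + 301.28 = 3987.6
ΣP(Period 1)Q(Period 1) = 18.16×108 + 6.46×98 + 8.65×104 + 0.95×269 = 1961.28 + 633.08 + 899.6 + 255.55 = 3749.51
link = 3987.6/3749.51 = 1.063499
Link Period 2→Period 3:
ΣP(Period 3)Q(Period 2) = 25.90×132 + 5.78×87 + 7.25×107 + 1.29×333 = 3418.8 + 502.86 + 775.75 + 429.57 = 5126.98
ΣP(Period 2)Q(Period 2) = 21.17×132 + 6.22×87 + 7.60×107 + 1.12×333 = 2794.44 + 541.14 + 813.2 + 372.96 = 4521.74
link = 5126.98/4521.74 = 1.133851
Chained index = 100 × 1.093613 × 1.063499 × 1.133851 = 131.8732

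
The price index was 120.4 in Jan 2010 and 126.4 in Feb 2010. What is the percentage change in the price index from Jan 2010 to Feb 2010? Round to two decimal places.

Change = (126.4 − 120.4) / 120.4 × 100
       = 6.0 / 120.4 × 100 = 4.9834%

4.98%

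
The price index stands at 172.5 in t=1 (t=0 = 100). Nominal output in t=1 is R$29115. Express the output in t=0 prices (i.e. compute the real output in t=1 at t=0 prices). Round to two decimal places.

16878.26

Real = Nominal ÷ (Index/100) = 29115 ÷ (172.5/100)
     = 29115 ÷ 1.725 = 16878.2609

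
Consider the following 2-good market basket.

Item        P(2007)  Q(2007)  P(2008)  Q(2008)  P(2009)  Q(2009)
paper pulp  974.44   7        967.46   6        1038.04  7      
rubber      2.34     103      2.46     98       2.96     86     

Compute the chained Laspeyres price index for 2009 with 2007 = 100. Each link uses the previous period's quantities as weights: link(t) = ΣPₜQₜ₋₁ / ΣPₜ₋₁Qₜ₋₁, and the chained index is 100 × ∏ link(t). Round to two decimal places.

Link 2007→2008:
ΣP(2008)Q(2007) = 967.46×7 + 2.46×103 = 6772.22 + 253.38 = 7025.6
ΣP(2007)Q(2007) = 974.44×7 + 2.34×103 = 6821.08 + 241.02 = 7062.1
link = 7025.6/7062.1 = 0.994832
Link 2008→2009:
ΣP(2009)Q(2008) = 1038.04×6 + 2.96×98 = 6228.24 + 290.08 = 6518.32
ΣP(2008)Q(2008) = 967.46×6 + 2.46×98 = 5804.76 + 241.08 = 6045.84
link = 6518.32/6045.84 = 1.078150
Chained index = 100 × 0.994832 × 1.078150 = 107.2577

107.26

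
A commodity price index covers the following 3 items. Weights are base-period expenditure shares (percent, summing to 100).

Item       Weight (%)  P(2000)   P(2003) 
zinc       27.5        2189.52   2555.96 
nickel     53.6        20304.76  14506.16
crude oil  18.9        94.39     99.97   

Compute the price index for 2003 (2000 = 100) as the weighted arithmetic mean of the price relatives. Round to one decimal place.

zinc: 27.5 × (2555.96/2189.52) = 27.5 × 1.167361 = 32.1024
nickel: 53.6 × (14506.16/20304.76) = 53.6 × 0.714422 = 38.2930
crude oil: 18.9 × (99.97/94.39) = 18.9 × 1.059116 = 20.0173
Index = Σ wᵢ·(p₁ᵢ/p₀ᵢ) = 32.1024 + 38.2930 + 20.0173 = 90.4127

90.4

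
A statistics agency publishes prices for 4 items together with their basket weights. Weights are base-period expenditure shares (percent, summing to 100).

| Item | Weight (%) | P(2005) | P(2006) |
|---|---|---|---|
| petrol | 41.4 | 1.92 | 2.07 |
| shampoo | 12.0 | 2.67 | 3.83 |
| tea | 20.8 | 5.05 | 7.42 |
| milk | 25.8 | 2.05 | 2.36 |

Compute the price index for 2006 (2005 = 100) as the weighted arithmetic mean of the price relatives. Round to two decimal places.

petrol: 41.4 × (2.07/1.92) = 41.4 × 1.078125 = 44.6344
shampoo: 12.0 × (3.83/2.67) = 12.0 × 1.434457 = 17.2135
tea: 20.8 × (7.42/5.05) = 20.8 × 1.469307 = 30.5616
milk: 25.8 × (2.36/2.05) = 25.8 × 1.151220 = 29.7015
Index = Σ wᵢ·(p₁ᵢ/p₀ᵢ) = 44.6344 + 17.2135 + 30.5616 + 29.7015 = 122.1109

122.11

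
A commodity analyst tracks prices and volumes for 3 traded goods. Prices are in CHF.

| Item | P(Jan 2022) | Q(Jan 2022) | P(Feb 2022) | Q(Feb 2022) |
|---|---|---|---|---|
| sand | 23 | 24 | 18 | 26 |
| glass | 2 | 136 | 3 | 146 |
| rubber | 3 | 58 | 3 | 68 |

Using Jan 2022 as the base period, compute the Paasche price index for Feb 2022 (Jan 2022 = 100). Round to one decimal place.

101.5

Paasche price index uses current-period quantities as weights.
ΣP(Feb 2022)·Q(Feb 2022) = 18×26 + 3×146 + 3×68 = 468 + 438 + 204 = 1110
ΣP(Jan 2022)·Q(Feb 2022) = 23×26 + 2×146 + 3×68 = 598 + 292 + 204 = 1094
Index = 1110 / 1094 × 100 = 101.4625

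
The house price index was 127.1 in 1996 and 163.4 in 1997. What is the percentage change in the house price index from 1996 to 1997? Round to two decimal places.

28.56%

Change = (163.4 − 127.1) / 127.1 × 100
       = 36.3 / 127.1 × 100 = 28.5602%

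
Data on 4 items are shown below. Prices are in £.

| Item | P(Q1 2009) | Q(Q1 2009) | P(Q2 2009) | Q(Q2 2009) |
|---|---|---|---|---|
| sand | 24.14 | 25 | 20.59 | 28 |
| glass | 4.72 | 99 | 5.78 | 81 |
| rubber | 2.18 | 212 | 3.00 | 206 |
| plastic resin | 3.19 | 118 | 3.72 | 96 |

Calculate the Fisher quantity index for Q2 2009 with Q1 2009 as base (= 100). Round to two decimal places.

94.20

Laspeyres component (base-period weights):
ΣP(Q1 2009)Q(Q2 2009) = 24.14×28 + 4.72×81 + 2.18×206 + 3.19×96 = 675.92 + 382.32 + 449.08 + 306.24 = 1813.56
ΣP(Q1 2009)Q(Q1 2009) = 24.14×25 + 4.72×99 + 2.18×212 + 3.19×118 = 603.5 + 467.28 + 462.16 + 376.42 = 1909.36
L = 1813.56 / 1909.36 × 100 = 94.9826
Paasche component (current-period weights):
ΣP(Q2 2009)Q(Q2 2009) = 20.59×28 + 5.78×81 + 3.00×206 + 3.72×96 = 576.52 + 468.18 + 618 + 357.12 = 2019.82
ΣP(Q2 2009)Q(Q1 2009) = 20.59×25 + 5.78×99 + 3.00×212 + 3.72×118 = 514.75 + 572.22 + 636 + 438.96 = 2161.93
P = 2019.82 / 2161.93 × 100 = 93.4267
Fisher = √(L × P) = √(94.9826 × 93.4267) = 94.2014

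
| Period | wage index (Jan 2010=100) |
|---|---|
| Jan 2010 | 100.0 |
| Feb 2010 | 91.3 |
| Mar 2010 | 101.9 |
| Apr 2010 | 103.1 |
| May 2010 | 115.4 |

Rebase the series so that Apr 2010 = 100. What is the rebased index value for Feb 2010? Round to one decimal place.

Rebased(Feb 2010) = 91.3 / 103.1 × 100 = 88.5548

88.6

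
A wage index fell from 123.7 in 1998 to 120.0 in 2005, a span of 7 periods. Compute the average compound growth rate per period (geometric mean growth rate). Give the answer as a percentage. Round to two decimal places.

-0.43%

Growth factor = (120.0/123.7)^(1/7) = (0.970089)^(1/7) = 0.995671
Growth rate = 0.995671 − 1 = -0.004329 = -0.4329%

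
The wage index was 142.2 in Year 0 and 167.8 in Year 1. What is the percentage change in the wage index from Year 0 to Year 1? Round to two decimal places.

Change = (167.8 − 142.2) / 142.2 × 100
       = 25.6 / 142.2 × 100 = 18.0028%

18.00%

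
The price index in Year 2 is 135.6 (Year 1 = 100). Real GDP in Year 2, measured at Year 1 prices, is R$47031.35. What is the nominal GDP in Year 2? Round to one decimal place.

Nominal = Real × (Index/100) = 47031.35 × (135.6/100)
        = 47031.35 × 1.356 = 63774.5106

63774.5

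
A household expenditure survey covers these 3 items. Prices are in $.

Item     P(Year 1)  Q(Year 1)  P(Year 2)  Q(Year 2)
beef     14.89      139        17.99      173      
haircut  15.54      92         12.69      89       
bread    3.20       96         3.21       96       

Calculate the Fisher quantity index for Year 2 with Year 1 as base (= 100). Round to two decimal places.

Laspeyres component (base-period weights):
ΣP(Year 1)Q(Year 2) = 14.89×173 + 15.54×89 + 3.20×96 = 2575.97 + 1383.06 + 307.2 = 4266.23
ΣP(Year 1)Q(Year 1) = 14.89×139 + 15.54×92 + 3.20×96 = 2069.71 + 1429.68 + 307.2 = 3806.59
L = 4266.23 / 3806.59 × 100 = 112.0748
Paasche component (current-period weights):
ΣP(Year 2)Q(Year 2) = 17.99×173 + 12.69×89 + 3.21×96 = 3112.27 + 1129.41 + 308.16 = 4549.84
ΣP(Year 2)Q(Year 1) = 17.99×139 + 12.69×92 + 3.21×96 = 2500.61 + 1167.48 + 308.16 = 3976.25
P = 4549.84 / 3976.25 × 100 = 114.4254
Fisher = √(L × P) = √(112.0748 × 114.4254) = 113.2440

113.24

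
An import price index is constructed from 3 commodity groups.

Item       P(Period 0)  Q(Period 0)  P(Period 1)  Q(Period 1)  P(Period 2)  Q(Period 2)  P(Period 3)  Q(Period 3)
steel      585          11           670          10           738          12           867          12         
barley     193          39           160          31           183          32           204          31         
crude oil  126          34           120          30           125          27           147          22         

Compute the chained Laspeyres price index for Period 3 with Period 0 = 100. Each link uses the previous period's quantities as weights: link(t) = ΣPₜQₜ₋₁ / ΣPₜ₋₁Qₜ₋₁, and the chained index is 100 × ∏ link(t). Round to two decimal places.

123.37

Link Period 0→Period 1:
ΣP(Period 1)Q(Period 0) = 670×11 + 160×39 + 120×34 = 7370 + 6240 + 4080 = 17690
ΣP(Period 0)Q(Period 0) = 585×11 + 193×39 + 126×34 = 6435 + 7527 + 4284 = 18246
link = 17690/18246 = 0.969528
Link Period 1→Period 2:
ΣP(Period 2)Q(Period 1) = 738×10 + 183×31 + 125×30 = 7380 + 5673 + 3750 = 16803
ΣP(Period 1)Q(Period 1) = 670×10 + 160×31 + 120×30 = 6700 + 4960 + 3600 = 15260
link = 16803/15260 = 1.101114
Link Period 2→Period 3:
ΣP(Period 3)Q(Period 2) = 867×12 + 204×32 + 147×27 = 10404 + 6528 + 3969 = 20901
ΣP(Period 2)Q(Period 2) = 738×12 + 183×32 + 125×27 = 8856 + 5856 + 3375 = 18087
link = 20901/18087 = 1.155581
Chained index = 100 × 0.969528 × 1.101114 × 1.155581 = 123.3653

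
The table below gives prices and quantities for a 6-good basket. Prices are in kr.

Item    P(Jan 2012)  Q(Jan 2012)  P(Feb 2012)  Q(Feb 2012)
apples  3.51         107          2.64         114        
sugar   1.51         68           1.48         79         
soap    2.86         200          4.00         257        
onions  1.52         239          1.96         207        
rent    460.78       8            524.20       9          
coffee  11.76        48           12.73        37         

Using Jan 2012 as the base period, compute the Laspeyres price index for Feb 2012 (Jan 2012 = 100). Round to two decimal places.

113.98

Laspeyres price index uses base-period quantities as weights.
ΣP(Feb 2012)·Q(Jan 2012) = 2.64×107 + 1.48×68 + 4.00×200 + 1.96×239 + 524.20×8 + 12.73×48 = 282.48 + 100.64 + 800 + 468.44 + 4193.6 + 611.04 = 6456.2
ΣP(Jan 2012)·Q(Jan 2012) = 3.51×107 + 1.51×68 + 2.86×200 + 1.52×239 + 460.78×8 + 11.76×48 = 375.57 + 102.68 + 572 + 363.28 + 3686.24 + 564.48 = 5664.25
Index = 6456.2 / 5664.25 × 100 = 113.9816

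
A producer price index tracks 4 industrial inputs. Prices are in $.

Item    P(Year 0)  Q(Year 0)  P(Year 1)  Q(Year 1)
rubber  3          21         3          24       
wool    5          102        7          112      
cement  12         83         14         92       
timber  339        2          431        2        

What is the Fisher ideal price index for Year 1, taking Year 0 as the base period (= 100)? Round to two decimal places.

Laspeyres component (base-period weights):
ΣP(Year 1)Q(Year 0) = 3×21 + 7×102 + 14×83 + 431×2 = 63 + 714 + 1162 + 862 = 2801
ΣP(Year 0)Q(Year 0) = 3×21 + 5×102 + 12×83 + 339×2 = 63 + 510 + 996 + 678 = 2247
L = 2801 / 2247 × 100 = 124.6551
Paasche component (current-period weights):
ΣP(Year 1)Q(Year 1) = 3×24 + 7×112 + 14×92 + 431×2 = 72 + 784 + 1288 + 862 = 3006
ΣP(Year 0)Q(Year 1) = 3×24 + 5×112 + 12×92 + 339×2 = 72 + 560 + 1104 + 678 = 2414
P = 3006 / 2414 × 100 = 124.5236
Fisher = √(L × P) = √(124.6551 × 124.5236) = 124.5893

124.59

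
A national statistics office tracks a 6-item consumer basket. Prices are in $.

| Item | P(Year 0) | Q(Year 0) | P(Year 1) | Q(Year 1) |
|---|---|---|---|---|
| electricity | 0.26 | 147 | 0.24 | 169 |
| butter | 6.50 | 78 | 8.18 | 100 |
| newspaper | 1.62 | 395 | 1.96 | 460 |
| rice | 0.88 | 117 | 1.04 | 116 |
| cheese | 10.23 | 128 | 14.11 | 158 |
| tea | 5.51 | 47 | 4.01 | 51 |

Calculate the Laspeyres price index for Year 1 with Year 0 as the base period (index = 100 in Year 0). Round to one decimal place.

124.8

Laspeyres price index uses base-period quantities as weights.
ΣP(Year 1)·Q(Year 0) = 0.24×147 + 8.18×78 + 1.96×395 + 1.04×117 + 14.11×128 + 4.01×47 = 35.28 + 638.04 + 774.2 + 121.68 + 1806.08 + 188.47 = 3563.75
ΣP(Year 0)·Q(Year 0) = 0.26×147 + 6.50×78 + 1.62×395 + 0.88×117 + 10.23×128 + 5.51×47 = 38.22 + 507 + 639.9 + 102.96 + 1309.44 + 258.97 = 2856.49
Index = 3563.75 / 2856.49 × 100 = 124.7598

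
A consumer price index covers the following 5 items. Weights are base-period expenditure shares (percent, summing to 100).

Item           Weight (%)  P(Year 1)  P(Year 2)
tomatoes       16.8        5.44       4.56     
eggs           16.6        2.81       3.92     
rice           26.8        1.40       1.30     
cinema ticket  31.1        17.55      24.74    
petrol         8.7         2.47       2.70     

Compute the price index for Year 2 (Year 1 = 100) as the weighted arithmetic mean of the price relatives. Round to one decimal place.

115.5

tomatoes: 16.8 × (4.56/5.44) = 16.8 × 0.838235 = 14.0824
eggs: 16.6 × (3.92/2.81) = 16.6 × 1.395018 = 23.1573
rice: 26.8 × (1.30/1.40) = 26.8 × 0.928571 = 24.8857
cinema ticket: 31.1 × (24.74/17.55) = 31.1 × 1.409687 = 43.8413
petrol: 8.7 × (2.70/2.47) = 8.7 × 1.093117 = 9.5101
Index = Σ wᵢ·(p₁ᵢ/p₀ᵢ) = 14.0824 + 23.1573 + 24.8857 + 43.8413 + 9.5101 = 115.4767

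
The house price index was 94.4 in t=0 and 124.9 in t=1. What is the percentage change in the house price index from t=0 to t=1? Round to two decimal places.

Change = (124.9 − 94.4) / 94.4 × 100
       = 30.5 / 94.4 × 100 = 32.3093%

32.31%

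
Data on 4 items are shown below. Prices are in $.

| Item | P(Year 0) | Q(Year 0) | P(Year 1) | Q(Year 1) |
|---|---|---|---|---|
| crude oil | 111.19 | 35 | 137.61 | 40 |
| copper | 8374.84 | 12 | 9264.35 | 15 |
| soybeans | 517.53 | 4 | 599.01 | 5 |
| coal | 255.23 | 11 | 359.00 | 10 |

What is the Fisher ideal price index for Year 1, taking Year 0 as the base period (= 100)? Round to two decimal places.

111.84

Laspeyres component (base-period weights):
ΣP(Year 1)Q(Year 0) = 137.61×35 + 9264.35×12 + 599.01×4 + 359.00×11 = 4816.35 + 111172.2 + 2396.04 + 3949 = 122333.59
ΣP(Year 0)Q(Year 0) = 111.19×35 + 8374.84×12 + 517.53×4 + 255.23×11 = 3891.65 + 100498.08 + 2070.12 + 2807.53 = 109267.38
L = 122333.59 / 109267.38 × 100 = 111.9580
Paasche component (current-period weights):
ΣP(Year 1)Q(Year 1) = 137.61×40 + 9264.35×15 + 599.01×5 + 359.00×10 = 5504.4 + 138965.25 + 2995.05 + 3590 = 151054.7
ΣP(Year 0)Q(Year 1) = 111.19×40 + 8374.84×15 + 517.53×5 + 255.23×10 = 4447.6 + 125622.6 + 2587.65 + 2552.3 = 135210.15
P = 151054.7 / 135210.15 × 100 = 111.7185
Fisher = √(L × P) = √(111.9580 × 111.7185) = 111.8382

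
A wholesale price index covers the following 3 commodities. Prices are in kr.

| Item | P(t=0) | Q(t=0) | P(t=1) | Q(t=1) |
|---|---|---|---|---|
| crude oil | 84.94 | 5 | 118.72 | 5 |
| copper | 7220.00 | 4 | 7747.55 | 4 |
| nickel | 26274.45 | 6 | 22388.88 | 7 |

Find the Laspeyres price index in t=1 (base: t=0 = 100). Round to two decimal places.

Laspeyres price index uses base-period quantities as weights.
ΣP(t=1)·Q(t=0) = 118.72×5 + 7747.55×4 + 22388.88×6 = 593.6 + 30990.2 + 134333.28 = 165917.08
ΣP(t=0)·Q(t=0) = 84.94×5 + 7220.00×4 + 26274.45×6 = 424.7 + 28880 + 157646.7 = 186951.4
Index = 165917.08 / 186951.4 × 100 = 88.7488

88.75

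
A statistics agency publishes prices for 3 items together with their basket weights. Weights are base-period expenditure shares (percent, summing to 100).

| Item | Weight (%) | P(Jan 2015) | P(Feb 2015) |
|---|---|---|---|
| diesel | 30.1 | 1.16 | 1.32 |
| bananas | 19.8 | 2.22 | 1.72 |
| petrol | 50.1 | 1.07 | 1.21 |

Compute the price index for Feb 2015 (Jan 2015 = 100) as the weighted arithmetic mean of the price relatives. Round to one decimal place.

106.2

diesel: 30.1 × (1.32/1.16) = 30.1 × 1.137931 = 34.2517
bananas: 19.8 × (1.72/2.22) = 19.8 × 0.774775 = 15.3405
petrol: 50.1 × (1.21/1.07) = 50.1 × 1.130841 = 56.6551
Index = Σ wᵢ·(p₁ᵢ/p₀ᵢ) = 34.2517 + 15.3405 + 56.6551 = 106.2474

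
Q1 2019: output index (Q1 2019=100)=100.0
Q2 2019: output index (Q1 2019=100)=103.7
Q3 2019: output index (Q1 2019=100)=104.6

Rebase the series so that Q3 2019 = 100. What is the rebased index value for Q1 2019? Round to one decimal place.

95.6

Rebased(Q1 2019) = 100.0 / 104.6 × 100 = 95.6023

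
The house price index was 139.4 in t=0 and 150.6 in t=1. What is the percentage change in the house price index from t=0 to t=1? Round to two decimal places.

8.03%

Change = (150.6 − 139.4) / 139.4 × 100
       = 11.2 / 139.4 × 100 = 8.0344%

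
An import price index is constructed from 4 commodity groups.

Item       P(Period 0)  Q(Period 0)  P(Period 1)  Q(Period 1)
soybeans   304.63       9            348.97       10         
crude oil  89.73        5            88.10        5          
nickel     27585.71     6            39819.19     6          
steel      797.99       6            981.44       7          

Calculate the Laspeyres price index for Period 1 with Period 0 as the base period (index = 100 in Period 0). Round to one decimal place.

Laspeyres price index uses base-period quantities as weights.
ΣP(Period 1)·Q(Period 0) = 348.97×9 + 88.10×5 + 39819.19×6 + 981.44×6 = 3140.73 + 440.5 + 238915.14 + 5888.64 = 248385.01
ΣP(Period 0)·Q(Period 0) = 304.63×9 + 89.73×5 + 27585.71×6 + 797.99×6 = 2741.67 + 448.65 + 165514.26 + 4787.94 = 173492.52
Index = 248385.01 / 173492.52 × 100 = 143.1676

143.2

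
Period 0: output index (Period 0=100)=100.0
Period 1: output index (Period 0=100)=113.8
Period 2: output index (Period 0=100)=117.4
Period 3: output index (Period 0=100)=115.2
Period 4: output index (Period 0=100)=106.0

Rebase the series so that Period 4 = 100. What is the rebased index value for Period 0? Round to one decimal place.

Rebased(Period 0) = 100.0 / 106.0 × 100 = 94.3396

94.3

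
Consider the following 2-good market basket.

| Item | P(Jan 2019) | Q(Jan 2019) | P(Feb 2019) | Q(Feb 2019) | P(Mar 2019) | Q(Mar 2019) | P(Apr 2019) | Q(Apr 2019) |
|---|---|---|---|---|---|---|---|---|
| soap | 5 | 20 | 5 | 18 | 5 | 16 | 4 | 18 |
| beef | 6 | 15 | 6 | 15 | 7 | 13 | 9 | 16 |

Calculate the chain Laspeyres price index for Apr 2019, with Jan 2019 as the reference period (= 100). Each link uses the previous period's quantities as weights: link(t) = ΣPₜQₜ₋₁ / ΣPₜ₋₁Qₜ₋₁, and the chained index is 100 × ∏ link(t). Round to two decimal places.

114.67

Link Jan 2019→Feb 2019:
ΣP(Feb 2019)Q(Jan 2019) = 5×20 + 6×15 = 100 + 90 = 190
ΣP(Jan 2019)Q(Jan 2019) = 5×20 + 6×15 = 100 + 90 = 190
link = 190/190 = 1.000000
Link Feb 2019→Mar 2019:
ΣP(Mar 2019)Q(Feb 2019) = 5×18 + 7×15 = 90 + 105 = 195
ΣP(Feb 2019)Q(Feb 2019) = 5×18 + 6×15 = 90 + 90 = 180
link = 195/180 = 1.083333
Link Mar 2019→Apr 2019:
ΣP(Apr 2019)Q(Mar 2019) = 4×16 + 9×13 = 64 + 117 = 181
ΣP(Mar 2019)Q(Mar 2019) = 5×16 + 7×13 = 80 + 91 = 171
link = 181/171 = 1.058480
Chained index = 100 × 1.000000 × 1.083333 × 1.058480 = 114.6686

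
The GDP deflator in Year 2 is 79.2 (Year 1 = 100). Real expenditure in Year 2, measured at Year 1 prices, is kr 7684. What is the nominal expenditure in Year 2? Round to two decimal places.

6085.73

Nominal = Real × (Index/100) = 7684 × (79.2/100)
        = 7684 × 0.792 = 6085.7280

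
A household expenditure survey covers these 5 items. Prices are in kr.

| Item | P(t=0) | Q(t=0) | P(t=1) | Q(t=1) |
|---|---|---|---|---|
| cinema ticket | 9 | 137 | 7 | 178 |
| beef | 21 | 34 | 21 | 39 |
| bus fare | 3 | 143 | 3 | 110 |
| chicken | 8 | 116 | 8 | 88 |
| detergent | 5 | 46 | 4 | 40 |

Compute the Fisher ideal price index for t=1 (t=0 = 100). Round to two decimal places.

90.05

Laspeyres component (base-period weights):
ΣP(t=1)Q(t=0) = 7×137 + 21×34 + 3×143 + 8×116 + 4×46 = 959 + 714 + 429 + 928 + 184 = 3214
ΣP(t=0)Q(t=0) = 9×137 + 21×34 + 3×143 + 8×116 + 5×46 = 1233 + 714 + 429 + 928 + 230 = 3534
L = 3214 / 3534 × 100 = 90.9451
Paasche component (current-period weights):
ΣP(t=1)Q(t=1) = 7×178 + 21×39 + 3×110 + 8×88 + 4×40 = 1246 + 819 + 330 + 704 + 160 = 3259
ΣP(t=0)Q(t=1) = 9×178 + 21×39 + 3×110 + 8×88 + 5×40 = 1602 + 819 + 330 + 704 + 200 = 3655
P = 3259 / 3655 × 100 = 89.1655
Fisher = √(L × P) = √(90.9451 × 89.1655) = 90.0509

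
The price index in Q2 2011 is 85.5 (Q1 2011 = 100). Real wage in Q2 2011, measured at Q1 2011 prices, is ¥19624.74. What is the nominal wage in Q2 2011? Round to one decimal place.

16779.2

Nominal = Real × (Index/100) = 19624.74 × (85.5/100)
        = 19624.74 × 0.855 = 16779.1527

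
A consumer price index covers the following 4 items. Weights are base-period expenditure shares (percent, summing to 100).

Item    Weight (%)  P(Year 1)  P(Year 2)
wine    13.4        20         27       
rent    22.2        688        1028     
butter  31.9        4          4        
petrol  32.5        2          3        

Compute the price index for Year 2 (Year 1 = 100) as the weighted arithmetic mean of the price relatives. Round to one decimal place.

131.9

wine: 13.4 × (27/20) = 13.4 × 1.350000 = 18.0900
rent: 22.2 × (1028/688) = 22.2 × 1.494186 = 33.1709
butter: 31.9 × (4/4) = 31.9 × 1.000000 = 31.9000
petrol: 32.5 × (3/2) = 32.5 × 1.500000 = 48.7500
Index = Σ wᵢ·(p₁ᵢ/p₀ᵢ) = 18.0900 + 33.1709 + 31.9000 + 48.7500 = 131.9109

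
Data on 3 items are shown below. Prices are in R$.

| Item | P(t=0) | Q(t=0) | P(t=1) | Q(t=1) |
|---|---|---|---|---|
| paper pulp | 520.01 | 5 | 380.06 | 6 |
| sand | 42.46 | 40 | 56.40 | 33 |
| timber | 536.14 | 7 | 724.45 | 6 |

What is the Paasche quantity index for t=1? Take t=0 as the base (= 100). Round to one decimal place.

92.0

Paasche quantity index uses current-period prices as weights.
ΣP(t=1)·Q(t=1) = 380.06×6 + 56.40×33 + 724.45×6 = 2280.36 + 1861.2 + 4346.7 = 8488.26
ΣP(t=1)·Q(t=0) = 380.06×5 + 56.40×40 + 724.45×7 = 1900.3 + 2256 + 5071.15 = 9227.45
Index = 8488.26 / 9227.45 × 100 = 91.9892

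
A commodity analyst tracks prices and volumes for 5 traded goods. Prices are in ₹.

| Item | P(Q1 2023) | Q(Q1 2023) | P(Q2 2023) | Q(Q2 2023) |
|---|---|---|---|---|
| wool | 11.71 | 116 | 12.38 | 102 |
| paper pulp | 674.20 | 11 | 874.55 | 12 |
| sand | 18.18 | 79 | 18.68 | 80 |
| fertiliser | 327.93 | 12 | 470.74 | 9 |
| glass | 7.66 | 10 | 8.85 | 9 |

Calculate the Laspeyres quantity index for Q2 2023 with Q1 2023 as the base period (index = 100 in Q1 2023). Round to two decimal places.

96.74

Laspeyres quantity index uses base-period prices as weights.
ΣP(Q1 2023)·Q(Q2 2023) = 11.71×102 + 674.20×12 + 18.18×80 + 327.93×9 + 7.66×9 = 1194.42 + 8090.4 + 1454.4 + 2951.37 + 68.94 = 13759.53
ΣP(Q1 2023)·Q(Q1 2023) = 11.71×116 + 674.20×11 + 18.18×79 + 327.93×12 + 7.66×10 = 1358.36 + 7416.2 + 1436.22 + 3935.16 + 76.6 = 14222.54
Index = 13759.53 / 14222.54 × 100 = 96.7445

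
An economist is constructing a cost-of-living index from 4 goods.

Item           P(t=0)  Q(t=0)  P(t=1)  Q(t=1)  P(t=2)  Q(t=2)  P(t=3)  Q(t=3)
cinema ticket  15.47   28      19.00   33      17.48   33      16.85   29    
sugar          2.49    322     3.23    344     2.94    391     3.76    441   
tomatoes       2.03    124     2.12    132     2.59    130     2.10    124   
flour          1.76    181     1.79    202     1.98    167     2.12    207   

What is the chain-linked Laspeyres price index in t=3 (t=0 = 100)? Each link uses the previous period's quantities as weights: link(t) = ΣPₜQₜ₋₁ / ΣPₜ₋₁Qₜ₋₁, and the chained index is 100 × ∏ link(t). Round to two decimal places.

Link t=0→t=1:
ΣP(t=1)Q(t=0) = 19.00×28 + 3.23×322 + 2.12×124 + 1.79×181 = 532 + 1040.06 + 262.88 + 323.99 = 2158.93
ΣP(t=0)Q(t=0) = 15.47×28 + 2.49×322 + 2.03×124 + 1.76×181 = 433.16 + 801.78 + 251.72 + 318.56 = 1805.22
link = 2158.93/1805.22 = 1.195937
Link t=1→t=2:
ΣP(t=2)Q(t=1) = 17.48×33 + 2.94×344 + 2.59×132 + 1.98×202 = 576.84 + 1011.36 + 341.88 + 399.96 = 2330.04
ΣP(t=1)Q(t=1) = 19.00×33 + 3.23×344 + 2.12×132 + 1.79×202 = 627 + 1111.12 + 279.84 + 361.58 = 2379.54
link = 2330.04/2379.54 = 0.979198
Link t=2→t=3:
ΣP(t=3)Q(t=2) = 16.85×33 + 3.76×391 + 2.10×130 + 2.12×167 = 556.05 + 1470.16 + 273 + 354.04 = 2653.25
ΣP(t=2)Q(t=2) = 17.48×33 + 2.94×391 + 2.59×130 + 1.98×167 = 576.84 + 1149.54 + 336.7 + 330.66 = 2393.74
link = 2653.25/2393.74 = 1.108412
Chained index = 100 × 1.195937 × 0.979198 × 1.108412 = 129.8016

129.80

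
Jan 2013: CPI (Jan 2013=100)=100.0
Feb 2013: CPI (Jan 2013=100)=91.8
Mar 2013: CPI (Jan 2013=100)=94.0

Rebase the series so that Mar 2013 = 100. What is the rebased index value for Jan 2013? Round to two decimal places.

106.38

Rebased(Jan 2013) = 100.0 / 94.0 × 100 = 106.3830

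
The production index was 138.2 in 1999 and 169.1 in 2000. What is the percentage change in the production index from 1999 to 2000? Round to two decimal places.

Change = (169.1 − 138.2) / 138.2 × 100
       = 30.9 / 138.2 × 100 = 22.3589%

22.36%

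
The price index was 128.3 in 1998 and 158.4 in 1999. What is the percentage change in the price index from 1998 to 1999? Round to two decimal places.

23.46%

Change = (158.4 − 128.3) / 128.3 × 100
       = 30.1 / 128.3 × 100 = 23.4606%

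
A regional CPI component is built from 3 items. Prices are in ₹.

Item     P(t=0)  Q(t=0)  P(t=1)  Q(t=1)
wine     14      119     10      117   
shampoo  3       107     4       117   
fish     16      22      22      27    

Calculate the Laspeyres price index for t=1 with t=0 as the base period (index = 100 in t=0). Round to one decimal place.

89.9

Laspeyres price index uses base-period quantities as weights.
ΣP(t=1)·Q(t=0) = 10×119 + 4×107 + 22×22 = 1190 + 428 + 484 = 2102
ΣP(t=0)·Q(t=0) = 14×119 + 3×107 + 16×22 = 1666 + 321 + 352 = 2339
Index = 2102 / 2339 × 100 = 89.8675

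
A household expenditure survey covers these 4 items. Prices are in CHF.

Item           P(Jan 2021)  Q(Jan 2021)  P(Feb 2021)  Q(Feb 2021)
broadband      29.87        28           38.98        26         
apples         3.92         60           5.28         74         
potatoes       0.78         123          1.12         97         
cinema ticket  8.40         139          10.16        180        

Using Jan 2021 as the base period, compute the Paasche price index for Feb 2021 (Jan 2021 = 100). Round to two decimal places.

125.89

Paasche price index uses current-period quantities as weights.
ΣP(Feb 2021)·Q(Feb 2021) = 38.98×26 + 5.28×74 + 1.12×97 + 10.16×180 = 1013.48 + 390.72 + 108.64 + 1828.8 = 3341.64
ΣP(Jan 2021)·Q(Feb 2021) = 29.87×26 + 3.92×74 + 0.78×97 + 8.40×180 = 776.62 + 290.08 + 75.66 + 1512 = 2654.36
Index = 3341.64 / 2654.36 × 100 = 125.8925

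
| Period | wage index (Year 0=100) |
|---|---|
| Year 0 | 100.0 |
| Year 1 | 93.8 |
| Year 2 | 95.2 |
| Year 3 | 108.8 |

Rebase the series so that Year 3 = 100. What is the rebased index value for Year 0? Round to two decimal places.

91.91

Rebased(Year 0) = 100.0 / 108.8 × 100 = 91.9118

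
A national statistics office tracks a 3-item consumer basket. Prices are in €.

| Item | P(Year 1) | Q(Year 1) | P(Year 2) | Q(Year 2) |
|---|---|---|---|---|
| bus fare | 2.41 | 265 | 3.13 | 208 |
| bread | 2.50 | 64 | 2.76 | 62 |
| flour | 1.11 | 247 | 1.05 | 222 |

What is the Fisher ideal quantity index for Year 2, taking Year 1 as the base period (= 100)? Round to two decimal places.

Laspeyres component (base-period weights):
ΣP(Year 1)Q(Year 2) = 2.41×208 + 2.50×62 + 1.11×222 = 501.28 + 155 + 246.42 = 902.7
ΣP(Year 1)Q(Year 1) = 2.41×265 + 2.50×64 + 1.11×247 = 638.65 + 160 + 274.17 = 1072.82
L = 902.7 / 1072.82 × 100 = 84.1427
Paasche component (current-period weights):
ΣP(Year 2)Q(Year 2) = 3.13×208 + 2.76×62 + 1.05×222 = 651.04 + 171.12 + 233.1 = 1055.26
ΣP(Year 2)Q(Year 1) = 3.13×265 + 2.76×64 + 1.05×247 = 829.45 + 176.64 + 259.35 = 1265.44
P = 1055.26 / 1265.44 × 100 = 83.3908
Fisher = √(L × P) = √(84.1427 × 83.3908) = 83.7659

83.77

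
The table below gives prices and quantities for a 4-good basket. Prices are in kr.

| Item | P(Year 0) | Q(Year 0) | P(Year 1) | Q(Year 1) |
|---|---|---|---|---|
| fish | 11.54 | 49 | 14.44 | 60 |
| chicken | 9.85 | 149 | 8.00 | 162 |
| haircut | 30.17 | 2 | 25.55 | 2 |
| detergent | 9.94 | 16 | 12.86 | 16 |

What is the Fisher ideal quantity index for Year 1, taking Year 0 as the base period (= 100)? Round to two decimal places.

111.75

Laspeyres component (base-period weights):
ΣP(Year 0)Q(Year 1) = 11.54×60 + 9.85×162 + 30.17×2 + 9.94×16 = 692.4 + 1595.7 + 60.34 + 159.04 = 2507.48
ΣP(Year 0)Q(Year 0) = 11.54×49 + 9.85×149 + 30.17×2 + 9.94×16 = 565.46 + 1467.65 + 60.34 + 159.04 = 2252.49
L = 2507.48 / 2252.49 × 100 = 111.3204
Paasche component (current-period weights):
ΣP(Year 1)Q(Year 1) = 14.44×60 + 8.00×162 + 25.55×2 + 12.86×16 = 866.4 + 1296 + 51.1 + 205.76 = 2419.26
ΣP(Year 1)Q(Year 0) = 14.44×49 + 8.00×149 + 25.55×2 + 12.86×16 = 707.56 + 1192 + 51.1 + 205.76 = 2156.42
P = 2419.26 / 2156.42 × 100 = 112.1887
Fisher = √(L × P) = √(111.3204 × 112.1887) = 111.7537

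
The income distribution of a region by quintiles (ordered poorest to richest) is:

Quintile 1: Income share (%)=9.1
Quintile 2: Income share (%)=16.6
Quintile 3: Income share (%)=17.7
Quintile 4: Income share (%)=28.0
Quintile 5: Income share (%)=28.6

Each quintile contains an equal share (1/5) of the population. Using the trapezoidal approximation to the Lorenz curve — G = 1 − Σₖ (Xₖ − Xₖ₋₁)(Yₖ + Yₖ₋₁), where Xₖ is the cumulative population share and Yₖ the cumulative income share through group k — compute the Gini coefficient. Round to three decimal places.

0.202

Cumulative income shares Yₖ: 0.0910, 0.2570, 0.4340, 0.7140, 1.0000
Σ (Xₖ−Xₖ₋₁)(Yₖ+Yₖ₋₁) = (1/5)(0.0910+0.0000) + (1/5)(0.2570+0.0910) + (1/5)(0.4340+0.2570) + (1/5)(0.7140+0.4340) + (1/5)(1.0000+0.7140)
  = 0.0182 + 0.0696 + 0.1382 + 0.2296 + 0.3428 = 0.7984
G = 1 − 0.7984 = 0.2016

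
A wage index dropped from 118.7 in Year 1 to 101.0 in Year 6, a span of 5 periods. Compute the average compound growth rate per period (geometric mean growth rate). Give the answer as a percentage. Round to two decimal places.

Growth factor = (101.0/118.7)^(1/5) = (0.850885)^(1/5) = 0.968220
Growth rate = 0.968220 − 1 = -0.031780 = -3.1780%

-3.18%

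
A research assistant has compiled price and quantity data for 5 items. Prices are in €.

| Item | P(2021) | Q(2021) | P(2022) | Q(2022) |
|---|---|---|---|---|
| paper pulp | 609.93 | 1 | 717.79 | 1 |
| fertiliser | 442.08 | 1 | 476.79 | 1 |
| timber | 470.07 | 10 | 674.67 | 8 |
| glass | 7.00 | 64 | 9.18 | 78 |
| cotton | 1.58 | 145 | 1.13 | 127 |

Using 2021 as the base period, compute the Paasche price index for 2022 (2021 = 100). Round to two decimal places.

134.04

Paasche price index uses current-period quantities as weights.
ΣP(2022)·Q(2022) = 717.79×1 + 476.79×1 + 674.67×8 + 9.18×78 + 1.13×127 = 717.79 + 476.79 + 5397.36 + 716.04 + 143.51 = 7451.49
ΣP(2021)·Q(2022) = 609.93×1 + 442.08×1 + 470.07×8 + 7.00×78 + 1.58×127 = 609.93 + 442.08 + 3760.56 + 546 + 200.66 = 5559.23
Index = 7451.49 / 5559.23 × 100 = 134.0382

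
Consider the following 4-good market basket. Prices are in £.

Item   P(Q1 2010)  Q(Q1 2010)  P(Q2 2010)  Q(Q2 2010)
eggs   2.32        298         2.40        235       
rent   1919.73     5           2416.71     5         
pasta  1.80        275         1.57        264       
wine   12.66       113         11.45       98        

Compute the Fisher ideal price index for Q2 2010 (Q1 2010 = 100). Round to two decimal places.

Laspeyres component (base-period weights):
ΣP(Q2 2010)Q(Q1 2010) = 2.40×298 + 2416.71×5 + 1.57×275 + 11.45×113 = 715.2 + 12083.55 + 431.75 + 1293.85 = 14524.35
ΣP(Q1 2010)Q(Q1 2010) = 2.32×298 + 1919.73×5 + 1.80×275 + 12.66×113 = 691.36 + 9598.65 + 495 + 1430.58 = 12215.59
L = 14524.35 / 12215.59 × 100 = 118.9001
Paasche component (current-period weights):
ΣP(Q2 2010)Q(Q2 2010) = 2.40×235 + 2416.71×5 + 1.57×264 + 11.45×98 = 564 + 12083.55 + 414.48 + 1122.1 = 14184.13
ΣP(Q1 2010)Q(Q2 2010) = 2.32×235 + 1919.73×5 + 1.80×264 + 12.66×98 = 545.2 + 9598.65 + 475.2 + 1240.68 = 11859.73
P = 14184.13 / 11859.73 × 100 = 119.5991
Fisher = √(L × P) = √(118.9001 × 119.5991) = 119.2491

119.25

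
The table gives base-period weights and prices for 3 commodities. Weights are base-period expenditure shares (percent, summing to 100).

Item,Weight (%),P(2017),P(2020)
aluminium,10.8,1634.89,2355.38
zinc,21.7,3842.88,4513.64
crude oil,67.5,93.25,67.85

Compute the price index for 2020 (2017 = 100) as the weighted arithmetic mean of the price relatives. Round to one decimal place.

90.2

aluminium: 10.8 × (2355.38/1634.89) = 10.8 × 1.440696 = 15.5595
zinc: 21.7 × (4513.64/3842.88) = 21.7 × 1.174546 = 25.4877
crude oil: 67.5 × (67.85/93.25) = 67.5 × 0.727614 = 49.1139
Index = Σ wᵢ·(p₁ᵢ/p₀ᵢ) = 15.5595 + 25.4877 + 49.1139 = 90.1611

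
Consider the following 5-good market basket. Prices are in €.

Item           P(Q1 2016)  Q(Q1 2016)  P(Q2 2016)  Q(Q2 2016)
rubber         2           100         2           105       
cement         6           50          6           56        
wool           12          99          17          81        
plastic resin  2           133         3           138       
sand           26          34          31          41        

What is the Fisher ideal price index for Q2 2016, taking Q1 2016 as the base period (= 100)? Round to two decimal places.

Laspeyres component (base-period weights):
ΣP(Q2 2016)Q(Q1 2016) = 2×100 + 6×50 + 17×99 + 3×133 + 31×34 = 200 + 300 + 1683 + 399 + 1054 = 3636
ΣP(Q1 2016)Q(Q1 2016) = 2×100 + 6×50 + 12×99 + 2×133 + 26×34 = 200 + 300 + 1188 + 266 + 884 = 2838
L = 3636 / 2838 × 100 = 128.1184
Paasche component (current-period weights):
ΣP(Q2 2016)Q(Q2 2016) = 2×105 + 6×56 + 17×81 + 3×138 + 31×41 = 210 + 336 + 1377 + 414 + 1271 = 3608
ΣP(Q1 2016)Q(Q2 2016) = 2×105 + 6×56 + 12×81 + 2×138 + 26×41 = 210 + 336 + 972 + 276 + 1066 = 2860
P = 3608 / 2860 × 100 = 126.1538
Fisher = √(L × P) = √(128.1184 × 126.1538) = 127.1323

127.13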